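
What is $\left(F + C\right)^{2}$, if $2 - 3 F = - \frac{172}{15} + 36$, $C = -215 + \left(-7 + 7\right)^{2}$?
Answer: $\frac{100260169}{2025} \approx 49511.0$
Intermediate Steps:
$C = -215$ ($C = -215 + 0^{2} = -215 + 0 = -215$)
$F = - \frac{338}{45}$ ($F = \frac{2}{3} - \frac{- \frac{172}{15} + 36}{3} = \frac{2}{3} - \frac{368}{45} = - \frac{338}{45} \approx -7.5111$)
$\left(F + C\right)^{2} = \left(- \frac{338}{45} - 215\right)^{2} = \left(- \frac{10013}{45}\right)^{2} = \frac{100260169}{2025}$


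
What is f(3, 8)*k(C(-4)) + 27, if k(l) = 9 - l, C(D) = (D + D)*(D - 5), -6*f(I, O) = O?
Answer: 111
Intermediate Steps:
f(I, O) = -O/6
C(D) = 2*D*(-5 + D) (C(D) = (2*D)*(-5 + D) = 2*D*(-5 + D))
f(3, 8)*k(C(-4)) + 27 = (-⅙*8)*(9 - 2*(-4)*(-5 - 4)) + 27 = -4*(9 - 2*(-4)*(-9))/3 + 27 = -4*(9 - 1*72)/3 + 27 = -4*(9 - 72)/3 + 27 = -4/3*(-63) + 27 = 84 + 27 = 111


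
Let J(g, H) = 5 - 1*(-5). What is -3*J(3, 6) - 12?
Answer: -42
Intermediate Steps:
J(g, H) = 10 (J(g, H) = 5 + 5 = 10)
-3*J(3, 6) - 12 = -3*10 - 12 = -30 - 12 = -42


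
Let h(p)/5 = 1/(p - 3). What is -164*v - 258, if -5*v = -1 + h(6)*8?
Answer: 2198/15 ≈ 146.53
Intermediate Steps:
h(p) = 5/(-3 + p) (h(p) = 5/(p - 3) = 5/(-3 + p))
v = -37/15 (v = -(-1 + (5/(-3 + 6))*8)/5 = -(-1 + (5/3)*8)/5 = -(-1 + 40/3)/5 = -1/5*37/3 = -37/15 ≈ -2.4667)
-164*v - 258 = -164*(-37/15) - 258 = 6068/15 - 258 = 2198/15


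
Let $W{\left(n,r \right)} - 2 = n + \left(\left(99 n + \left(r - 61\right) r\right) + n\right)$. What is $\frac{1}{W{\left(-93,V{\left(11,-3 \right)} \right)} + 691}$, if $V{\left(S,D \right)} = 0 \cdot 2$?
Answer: $- \frac{1}{8700} \approx -0.00011494$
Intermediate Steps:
$V{\left(S,D \right)} = 0$
$W{\left(n,r \right)} = 2 + 101 n + r \left(-61 + r\right)$ ($W{\left(n,r \right)} = 2 + \left(n + \left(\left(99 n + \left(r - 61\right) r\right) + n\right)\right) = 2 + \left(n + \left(\left(99 n + \left(-61 + r\right) r\right) + n\right)\right) = 2 + \left(n + \left(\left(99 n + r \left(-61 + r\right)\right) + n\right)\right) = 2 + \left(n + \left(100 n + r \left(-61 + r\right)\right)\right) = 2 + \left(101 n + r \left(-61 + r\right)\right) = 2 + 101 n + r \left(-61 + r\right)$)
$\frac{1}{W{\left(-93,V{\left(11,-3 \right)} \right)} + 691} = \frac{1}{\left(2 + 0^{2} - 0 + 101 \left(-93\right)\right) + 691} = \frac{1}{\left(2 + 0 + 0 - 9393\right) + 691} = \frac{1}{-9391 + 691} = \frac{1}{-8700} = - \frac{1}{8700}$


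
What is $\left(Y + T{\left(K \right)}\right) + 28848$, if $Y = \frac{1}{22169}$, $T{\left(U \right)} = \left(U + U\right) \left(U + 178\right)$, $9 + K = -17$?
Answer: $\frac{464307537}{22169} \approx 20944.0$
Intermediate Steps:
$K = -26$ ($K = -9 - 17 = -26$)
$T{\left(U \right)} = 2 U \left(178 + U\right)$
$Y = \frac{1}{22169} \approx 4.5108 \cdot 10^{-5}$
$\left(Y + T{\left(K \right)}\right) + 28848 = \left(\frac{1}{22169} + 2 \left(-26\right) \left(178 - 26\right)\right) + 28848 = \left(\frac{1}{22169} + 2 \left(-26\right) 152\right) + 28848 = \left(\frac{1}{22169} - 7904\right) + 28848 = - \frac{175223775}{22169} + 28848 = \frac{464307537}{22169}$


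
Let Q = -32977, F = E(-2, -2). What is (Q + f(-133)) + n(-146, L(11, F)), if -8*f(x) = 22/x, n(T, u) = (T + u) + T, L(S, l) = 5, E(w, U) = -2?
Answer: -17696437/532 ≈ -33264.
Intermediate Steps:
F = -2
n(T, u) = u + 2*T
f(x) = -11/(4*x)
(Q + f(-133)) + n(-146, L(11, F)) = (-32977 - 11/4/(-133)) + (5 + 2*(-146)) = (-32977 - 11/4*(-1/133)) + (5 - 292) = (-32977 + 11/532) - 287 = -17543753/532 - 287 = -17696437/532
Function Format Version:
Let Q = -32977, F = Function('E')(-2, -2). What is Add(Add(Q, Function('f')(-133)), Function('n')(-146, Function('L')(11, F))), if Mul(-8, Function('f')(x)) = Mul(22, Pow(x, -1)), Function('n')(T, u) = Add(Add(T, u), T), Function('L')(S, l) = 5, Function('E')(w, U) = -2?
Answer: Rational(-17696437, 532) ≈ -33264.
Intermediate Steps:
F = -2
Function('n')(T, u) = Add(u, Mul(2, T))
Function('f')(x) = Mul(Rational(-11, 4), Pow(x, -1)) (Function('f')(x) = Mul(Rational(-1, 8), Mul(22, Pow(x, -1))) = Mul(Rational(-11, 4), Pow(x, -1)))
Add(Add(Q, Function('f')(-133)), Function('n')(-146, Function('L')(11, F))) = Add(Add(-32977, Mul(Rational(-11, 4), Pow(-133, -1))), Add(5, Mul(2, -146))) = Add(Add(-32977, Mul(Rational(-11, 4), Rational(-1, 133))), Add(5, -292)) = Add(Add(-32977, Rational(11, 532)), -287) = Add(Rational(-17543753, 532), -287) = Rational(-17696437, 532)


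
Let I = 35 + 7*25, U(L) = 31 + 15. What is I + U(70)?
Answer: 256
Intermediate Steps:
U(L) = 46
I = 210 (I = 35 + 175 = 210)
I + U(70) = 210 + 46 = 256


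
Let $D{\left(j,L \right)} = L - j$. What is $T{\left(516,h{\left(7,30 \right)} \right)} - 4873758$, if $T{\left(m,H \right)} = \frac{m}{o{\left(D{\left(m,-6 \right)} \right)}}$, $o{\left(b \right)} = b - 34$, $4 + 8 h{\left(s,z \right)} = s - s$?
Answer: $- \frac{677452491}{139} \approx -4.8738 \cdot 10^{6}$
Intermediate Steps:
$h{\left(s,z \right)} = - \frac{1}{2}$ ($h{\left(s,z \right)} = - \frac{1}{2} + \frac{s - s}{8} = - \frac{1}{2} + \frac{1}{8} \cdot 0 = - \frac{1}{2} + 0 = - \frac{1}{2}$)
$o{\left(b \right)} = -34 + b$
$T{\left(m,H \right)} = \frac{m}{-40 - m}$ ($T{\left(m,H \right)} = \frac{m}{-34 - \left(6 + m\right)} = \frac{m}{-40 - m}$)
$T{\left(516,h{\left(7,30 \right)} \right)} - 4873758 = \left(-1\right) 516 \frac{1}{40 + 516} - 4873758 = \left(-1\right) 516 \cdot \frac{1}{556} - 4873758 = - \frac{129}{139} - 4873758 = - \frac{677452491}{139}$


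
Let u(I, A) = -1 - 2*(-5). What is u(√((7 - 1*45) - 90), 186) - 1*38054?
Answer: -38045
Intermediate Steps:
u(I, A) = 9 (u(I, A) = -1 + 10 = 9)
u(√((7 - 1*45) - 90), 186) - 1*38054 = 9 - 1*38054 = 9 - 38054 = -38045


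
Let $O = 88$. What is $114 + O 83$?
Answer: $7418$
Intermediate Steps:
$114 + O 83 = 114 + 88 \cdot 83 = 114 + 7304 = 7418$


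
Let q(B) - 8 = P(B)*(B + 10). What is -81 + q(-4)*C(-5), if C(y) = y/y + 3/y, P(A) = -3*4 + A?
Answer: -581/5 ≈ -116.20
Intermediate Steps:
P(A) = -12 + A
C(y) = 1 + 3/y
q(B) = 8 + (-12 + B)*(10 + B) (q(B) = 8 + (-12 + B)*(B + 10) = 8 + (-12 + B)*(10 + B))
-81 + q(-4)*C(-5) = -81 + (-112 + (-4)² - 2*(-4))*((3 - 5)/(-5)) = -81 + (-112 + 16 + 8)*(-⅕*(-2)) = -81 - 88*⅖ = -81 - 176/5 = -581/5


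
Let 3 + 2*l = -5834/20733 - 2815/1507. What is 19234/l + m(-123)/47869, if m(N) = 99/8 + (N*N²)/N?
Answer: -230128795732953855/30806406289976 ≈ -7470.2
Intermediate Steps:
m(N) = 99/8 + N² (m(N) = 99*(⅛) + N³/N = 99/8 + N²)
l = -80444563/31244631 (l = -3/2 + (-5834/20733 - 2815/1507)/2 = -3/2 + (½)*(-67155233/31244631) = -3/2 - 67155233/62489262 = -80444563/31244631 ≈ -2.5747)
19234/l + m(-123)/47869 = 19234/(-80444563/31244631) + (99/8 + (-123)²)/47869 = 19234*(-31244631/80444563) + (99/8 + 15129)*(1/47869) = -600959232654/80444563 + (121131/8)*(1/47869) = -600959232654/80444563 + 121131/382952 = -230128795732953855/30806406289976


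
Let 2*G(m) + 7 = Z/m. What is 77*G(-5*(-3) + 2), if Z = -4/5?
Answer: -46123/170 ≈ -271.31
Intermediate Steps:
Z = -⅘ (Z = -4*⅕ = -⅘ ≈ -0.80000)
G(m) = -7/2 - 2/(5*m) (G(m) = -7/2 + (-4/(5*m))/2 = -7/2 - 2/(5*m))
77*G(-5*(-3) + 2) = 77*((-4 - 35*(-5*(-3) + 2))/(10*(-5*(-3) + 2))) = 77*((-4 - 35*(15 + 2))/(10*(15 + 2))) = 77*((⅒)*(-4 - 35*17)/17) = 77*((⅒)*(1/17)*(-4 - 595)) = 77*((⅒)*(1/17)*(-599)) = 77*(-599/170) = -46123/170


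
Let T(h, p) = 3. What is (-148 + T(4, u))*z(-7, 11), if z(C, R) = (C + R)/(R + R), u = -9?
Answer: -290/11 ≈ -26.364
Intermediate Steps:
z(C, R) = (C + R)/(2*R) (z(C, R) = (C + R)/((2*R)) = (C + R)*(1/(2*R)) = (C + R)/(2*R))
(-148 + T(4, u))*z(-7, 11) = (-148 + 3)*((½)*(-7 + 11)/11) = -145*4/(2*11) = -145*2/11 = -290/11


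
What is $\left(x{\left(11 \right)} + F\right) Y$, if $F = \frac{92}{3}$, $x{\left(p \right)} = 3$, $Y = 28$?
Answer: $\frac{2828}{3} \approx 942.67$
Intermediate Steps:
$F = \frac{92}{3}$ ($F = 92 \cdot \frac{1}{3} = \frac{92}{3} \approx 30.667$)
$\left(x{\left(11 \right)} + F\right) Y = \left(3 + \frac{92}{3}\right) 28 = \frac{101}{3} \cdot 28 = \frac{2828}{3}$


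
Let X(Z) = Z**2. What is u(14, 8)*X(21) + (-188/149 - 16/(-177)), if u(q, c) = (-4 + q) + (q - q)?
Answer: 116274038/26373 ≈ 4408.8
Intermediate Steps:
u(q, c) = -4 + q (u(q, c) = (-4 + q) + 0 = -4 + q)
u(14, 8)*X(21) + (-188/149 - 16/(-177)) = (-4 + 14)*21**2 + (-188/149 - 16/(-177)) = 10*441 + (-188*1/149 - 16*(-1/177)) = 4410 + (-188/149 + 16/177) = 4410 - 30892/26373 = 116274038/26373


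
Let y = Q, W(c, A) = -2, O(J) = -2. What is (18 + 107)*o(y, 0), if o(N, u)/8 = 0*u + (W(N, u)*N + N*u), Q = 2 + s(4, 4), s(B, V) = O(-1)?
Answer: 0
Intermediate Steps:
s(B, V) = -2
Q = 0 (Q = 2 - 2 = 0)
y = 0
o(N, u) = -16*N + 8*N*u (o(N, u) = 8*(0*u + (-2*N + N*u)) = 8*(0 + (-2*N + N*u)) = 8*(-2*N + N*u) = -16*N + 8*N*u)
(18 + 107)*o(y, 0) = (18 + 107)*(8*0*(-2 + 0)) = 125*(8*0*(-2)) = 125*0 = 0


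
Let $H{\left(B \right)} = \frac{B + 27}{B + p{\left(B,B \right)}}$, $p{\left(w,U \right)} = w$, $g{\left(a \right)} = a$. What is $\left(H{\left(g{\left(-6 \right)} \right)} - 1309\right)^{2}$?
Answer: $\frac{27489049}{16} \approx 1.7181 \cdot 10^{6}$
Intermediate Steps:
$H{\left(B \right)} = \frac{27 + B}{2 B}$ ($H{\left(B \right)} = \frac{B + 27}{B + B} = \frac{27 + B}{2 B}$)
$\left(H{\left(g{\left(-6 \right)} \right)} - 1309\right)^{2} = \left(\frac{27 - 6}{2 \left(-6\right)} - 1309\right)^{2} = \left(\frac{1}{2} \left(- \frac{1}{6}\right) 21 - 1309\right)^{2} = \left(- \frac{7}{4} - 1309\right)^{2} = \left(- \frac{5243}{4}\right)^{2} = \frac{27489049}{16}$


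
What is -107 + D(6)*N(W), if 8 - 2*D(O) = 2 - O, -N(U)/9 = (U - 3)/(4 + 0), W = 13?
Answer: -242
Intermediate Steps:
N(U) = 27/4 - 9*U/4 (N(U) = -9*(U - 3)/(4 + 0) = -9*(-3 + U)/4 = -9*(-3/4 + U/4) = 27/4 - 9*U/4)
D(O) = 3 + O/2 (D(O) = 4 - (2 - O)/2 = 4 + (-1 + O/2) = 3 + O/2)
-107 + D(6)*N(W) = -107 + (3 + (1/2)*6)*(27/4 - 9/4*13) = -107 + (3 + 3)*(27/4 - 117/4) = -107 + 6*(-45/2) = -107 - 135 = -242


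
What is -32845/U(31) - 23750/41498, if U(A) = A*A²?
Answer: -1035269030/618133459 ≈ -1.6748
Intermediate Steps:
U(A) = A³
-32845/U(31) - 23750/41498 = -32845/(31³) - 23750/41498 = -32845/29791 - 23750*1/41498 = -32845*1/29791 - 11875/20749 = -32845/29791 - 11875/20749 = -1035269030/618133459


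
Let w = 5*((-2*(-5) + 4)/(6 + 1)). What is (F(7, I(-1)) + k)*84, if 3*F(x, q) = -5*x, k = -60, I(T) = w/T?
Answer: -6020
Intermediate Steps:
w = 10 (w = 5*((10 + 4)/7) = 5*(14*(⅐)) = 5*2 = 10)
I(T) = 10/T
F(x, q) = -5*x/3 (F(x, q) = (-5*x)/3 = -5*x/3)
(F(7, I(-1)) + k)*84 = (-5/3*7 - 60)*84 = (-35/3 - 60)*84 = -215/3*84 = -6020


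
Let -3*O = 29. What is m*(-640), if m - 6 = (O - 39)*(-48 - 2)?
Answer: -4683520/3 ≈ -1.5612e+6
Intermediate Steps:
O = -29/3 (O = -⅓*29 = -29/3 ≈ -9.6667)
m = 7318/3 (m = 6 + (-29/3 - 39)*(-48 - 2) = 6 - 146/3*(-50) = 6 + 7300/3 = 7318/3 ≈ 2439.3)
m*(-640) = (7318/3)*(-640) = -4683520/3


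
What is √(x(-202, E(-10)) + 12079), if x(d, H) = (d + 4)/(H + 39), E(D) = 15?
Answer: √108678/3 ≈ 109.89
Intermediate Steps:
x(d, H) = (4 + d)/(39 + H)
√(x(-202, E(-10)) + 12079) = √((4 - 202)/(39 + 15) + 12079) = √(-198/54 + 12079) = √((1/54)*(-198) + 12079) = √(-11/3 + 12079) = √(36226/3) = √108678/3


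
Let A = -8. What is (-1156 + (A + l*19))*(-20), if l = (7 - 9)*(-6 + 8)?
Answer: 24800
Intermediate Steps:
l = -4 (l = -2*2 = -4)
(-1156 + (A + l*19))*(-20) = (-1156 + (-8 - 4*19))*(-20) = (-1156 + (-8 - 76))*(-20) = (-1156 - 84)*(-20) = -1240*(-20) = 24800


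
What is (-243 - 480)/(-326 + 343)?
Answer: -723/17 ≈ -42.529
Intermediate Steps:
(-243 - 480)/(-326 + 343) = -723/17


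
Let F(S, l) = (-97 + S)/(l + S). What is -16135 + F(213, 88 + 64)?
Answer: -5889159/365 ≈ -16135.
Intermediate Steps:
F(S, l) = (-97 + S)/(S + l)
-16135 + F(213, 88 + 64) = -16135 + (-97 + 213)/(213 + (88 + 64)) = -16135 + 116/(213 + 152) = -16135 + 116/365 = -5889159/365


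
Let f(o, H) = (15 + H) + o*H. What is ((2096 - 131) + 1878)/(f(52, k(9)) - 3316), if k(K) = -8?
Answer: -3843/3725 ≈ -1.0317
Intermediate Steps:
f(o, H) = 15 + H + H*o (f(o, H) = (15 + H) + H*o = 15 + H + H*o)
((2096 - 131) + 1878)/(f(52, k(9)) - 3316) = ((2096 - 131) + 1878)/((15 - 8 - 8*52) - 3316) = (1965 + 1878)/((15 - 8 - 416) - 3316) = 3843/(-409 - 3316) = 3843/(-3725) = 3843*(-1/3725) = -3843/3725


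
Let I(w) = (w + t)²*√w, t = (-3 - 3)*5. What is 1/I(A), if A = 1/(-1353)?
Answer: -1830609*I*√1353/1647629281 ≈ -0.040868*I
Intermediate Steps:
t = -30 (t = -6*5 = -30)
A = -1/1353 ≈ -0.00073910
I(w) = √w*(-30 + w)² (I(w) = (w - 30)²*√w = (-30 + w)²*√w = √w*(-30 + w)²)
1/I(A) = 1/(√(-1/1353)*(-30 - 1/1353)²) = 1/((I*√1353/1353)*(-40591/1353)²) = 1/((I*√1353/1353)*(1647629281/1830609)) = 1/(1647629281*I*√1353/2476813977) = -1830609*I*√1353/1647629281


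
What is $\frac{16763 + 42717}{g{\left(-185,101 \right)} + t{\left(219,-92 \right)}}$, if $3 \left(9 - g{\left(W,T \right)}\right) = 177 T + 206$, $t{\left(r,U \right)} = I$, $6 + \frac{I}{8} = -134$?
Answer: $- \frac{22305}{2677} \approx -8.3321$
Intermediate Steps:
$I = -1120$ ($I = -48 + 8 \left(-134\right) = -48 - 1072 = -1120$)
$t{\left(r,U \right)} = -1120$
$g{\left(W,T \right)} = - \frac{179}{3} - 59 T$ ($g{\left(W,T \right)} = 9 - \frac{177 T + 206}{3} = 9 - \frac{206 + 177 T}{3} = 9 - \left(\frac{206}{3} + 59 T\right) = - \frac{179}{3} - 59 T$)
$\frac{16763 + 42717}{g{\left(-185,101 \right)} + t{\left(219,-92 \right)}} = \frac{16763 + 42717}{\left(- \frac{179}{3} - 5959\right) - 1120} = \frac{59480}{\left(- \frac{179}{3} - 5959\right) - 1120} = \frac{59480}{- \frac{18056}{3} - 1120} = \frac{59480}{- \frac{21416}{3}} = 59480 \left(- \frac{3}{21416}\right) = - \frac{22305}{2677}$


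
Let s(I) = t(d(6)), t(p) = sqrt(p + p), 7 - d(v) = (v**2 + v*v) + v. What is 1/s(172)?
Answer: -I*sqrt(142)/142 ≈ -0.083918*I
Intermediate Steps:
d(v) = 7 - v - 2*v**2 (d(v) = 7 - ((v**2 + v*v) + v) = 7 - ((v**2 + v**2) + v) = 7 - (2*v**2 + v) = 7 - (v + 2*v**2) = 7 + (-v - 2*v**2) = 7 - v - 2*v**2)
t(p) = sqrt(2)*sqrt(p) (t(p) = sqrt(2*p) = sqrt(2)*sqrt(p))
s(I) = I*sqrt(142) (s(I) = sqrt(2)*sqrt(7 - 1*6 - 2*6**2) = sqrt(2)*sqrt(7 - 6 - 2*36) = sqrt(2)*sqrt(7 - 6 - 72) = sqrt(2)*sqrt(-71) = sqrt(2)*(I*sqrt(71)) = I*sqrt(142))
1/s(172) = 1/(I*sqrt(142)) = -I*sqrt(142)/142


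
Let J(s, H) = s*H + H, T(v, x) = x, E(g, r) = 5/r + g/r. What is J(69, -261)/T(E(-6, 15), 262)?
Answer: -9135/131 ≈ -69.733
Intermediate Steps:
J(s, H) = H + H*s (J(s, H) = H*s + H = H + H*s)
J(69, -261)/T(E(-6, 15), 262) = -261*(1 + 69)/262 = -261*70*(1/262) = -18270*1/262 = -9135/131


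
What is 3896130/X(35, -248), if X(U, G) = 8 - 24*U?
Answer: -1948065/416 ≈ -4682.9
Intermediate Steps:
3896130/X(35, -248) = 3896130/(8 - 24*35) = 3896130/(8 - 840) = 3896130/(-832) = 3896130*(-1/832) = -1948065/416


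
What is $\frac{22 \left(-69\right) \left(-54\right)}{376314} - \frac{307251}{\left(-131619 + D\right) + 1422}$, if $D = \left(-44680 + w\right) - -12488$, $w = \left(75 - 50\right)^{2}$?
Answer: $\frac{21480495237}{10145676316} \approx 2.1172$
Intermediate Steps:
$w = 625$ ($w = 25^{2} = 625$)
$D = -31567$ ($D = \left(-44680 + 625\right) - -12488 = -44055 + 12488 = -31567$)
$\frac{22 \left(-69\right) \left(-54\right)}{376314} - \frac{307251}{\left(-131619 + D\right) + 1422} = \frac{22 \left(-69\right) \left(-54\right)}{376314} - \frac{307251}{\left(-131619 - 31567\right) + 1422} = \left(-1518\right) \left(-54\right) \frac{1}{376314} - \frac{307251}{-163186 + 1422} = 81972 \cdot \frac{1}{376314} - \frac{307251}{-161764} = \frac{13662}{62719} - - \frac{307251}{161764} = \frac{13662}{62719} + \frac{307251}{161764} = \frac{21480495237}{10145676316}$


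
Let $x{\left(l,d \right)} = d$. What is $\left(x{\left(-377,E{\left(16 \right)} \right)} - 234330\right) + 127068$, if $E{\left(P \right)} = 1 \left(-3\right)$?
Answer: $-107265$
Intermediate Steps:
$E{\left(P \right)} = -3$
$\left(x{\left(-377,E{\left(16 \right)} \right)} - 234330\right) + 127068 = \left(-3 - 234330\right) + 127068 = -234333 + 127068 = -107265$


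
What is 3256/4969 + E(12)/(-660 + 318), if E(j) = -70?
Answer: 730691/849699 ≈ 0.85994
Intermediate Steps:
3256/4969 + E(12)/(-660 + 318) = 3256/4969 - 70/(-660 + 318) = 3256*(1/4969) - 70/(-342) = 3256/4969 - 70*(-1/342) = 3256/4969 + 35/171 = 730691/849699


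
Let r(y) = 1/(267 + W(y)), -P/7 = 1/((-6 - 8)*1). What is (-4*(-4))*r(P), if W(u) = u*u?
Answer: 64/1069 ≈ 0.059869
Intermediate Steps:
W(u) = u²
P = ½ (P = -7/(-6 - 8) = -7/((-14*1)) = -7/(-14) = -7*(-1/14) = ½ ≈ 0.50000)
r(y) = 1/(267 + y²)
(-4*(-4))*r(P) = (-4*(-4))/(267 + (½)²) = 16/(267 + ¼) = 16/(1069/4) = 16*(4/1069) = 64/1069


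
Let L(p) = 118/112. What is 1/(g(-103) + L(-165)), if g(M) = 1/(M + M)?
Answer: 5768/6049 ≈ 0.95355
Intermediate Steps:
L(p) = 59/56 (L(p) = 118*(1/112) = 59/56)
g(M) = 1/(2*M)
1/(g(-103) + L(-165)) = 1/((½)/(-103) + 59/56) = 1/((½)*(-1/103) + 59/56) = 1/(-1/206 + 59/56) = 1/(6049/5768) = 5768/6049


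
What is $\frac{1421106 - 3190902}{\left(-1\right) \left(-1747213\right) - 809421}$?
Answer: $- \frac{442449}{234448} \approx -1.8872$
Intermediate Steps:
$\frac{1421106 - 3190902}{\left(-1\right) \left(-1747213\right) - 809421} = - \frac{1769796}{1747213 - 809421} = - \frac{1769796}{937792} = \left(-1769796\right) \frac{1}{937792} = - \frac{442449}{234448}$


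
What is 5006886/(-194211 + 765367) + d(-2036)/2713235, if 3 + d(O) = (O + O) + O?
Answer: 970097714421/110691460690 ≈ 8.7640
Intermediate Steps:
d(O) = -3 + 3*O (d(O) = -3 + ((O + O) + O) = -3 + (2*O + O) = -3 + 3*O)
5006886/(-194211 + 765367) + d(-2036)/2713235 = 5006886/(-194211 + 765367) + (-3 + 3*(-2036))/2713235 = 5006886/571156 + (-3 - 6108)*(1/2713235) = 5006886*(1/571156) - 6111*1/2713235 = 2503443/285578 - 873/387605 = 970097714421/110691460690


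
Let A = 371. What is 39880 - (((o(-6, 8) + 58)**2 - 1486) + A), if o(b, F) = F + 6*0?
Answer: 36639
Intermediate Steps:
o(b, F) = F (o(b, F) = F + 0 = F)
39880 - (((o(-6, 8) + 58)**2 - 1486) + A) = 39880 - (((8 + 58)**2 - 1486) + 371) = 39880 - ((66**2 - 1486) + 371) = 39880 - ((4356 - 1486) + 371) = 39880 - (2870 + 371) = 39880 - 1*3241 = 39880 - 3241 = 36639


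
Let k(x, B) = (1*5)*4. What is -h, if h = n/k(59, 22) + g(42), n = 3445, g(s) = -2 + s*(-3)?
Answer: -177/4 ≈ -44.250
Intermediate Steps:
k(x, B) = 20 (k(x, B) = 5*4 = 20)
g(s) = -2 - 3*s
h = 177/4 (h = 3445/20 + (-2 - 3*42) = 3445*(1/20) + (-2 - 126) = 689/4 - 128 = 177/4 ≈ 44.250)
-h = -1*177/4 = -177/4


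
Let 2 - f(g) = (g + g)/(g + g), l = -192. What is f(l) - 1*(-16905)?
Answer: 16906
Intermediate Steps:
f(g) = 1 (f(g) = 2 - (g + g)/(g + g) = 2 - 2*g/(2*g) = 2 - 2*g*1/(2*g) = 2 - 1*1 = 2 - 1 = 1)
f(l) - 1*(-16905) = 1 - 1*(-16905) = 1 + 16905 = 16906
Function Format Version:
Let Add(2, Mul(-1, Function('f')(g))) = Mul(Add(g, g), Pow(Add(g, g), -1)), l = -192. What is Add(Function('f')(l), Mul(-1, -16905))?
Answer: 16906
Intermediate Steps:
Function('f')(g) = 1 (Function('f')(g) = Add(2, Mul(-1, Mul(Add(g, g), Pow(Add(g, g), -1)))) = Add(2, Mul(-1, Mul(Mul(2, g), Pow(Mul(2, g), -1)))) = Add(2, Mul(-1, Mul(Mul(2, g), Mul(Rational(1, 2), Pow(g, -1))))) = Add(2, Mul(-1, 1)) = Add(2, -1) = 1)
Add(Function('f')(l), Mul(-1, -16905)) = Add(1, Mul(-1, -16905)) = Add(1, 16905) = 16906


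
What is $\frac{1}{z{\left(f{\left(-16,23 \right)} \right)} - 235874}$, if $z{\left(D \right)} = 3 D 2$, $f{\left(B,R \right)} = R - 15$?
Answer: $- \frac{1}{235826} \approx -4.2404 \cdot 10^{-6}$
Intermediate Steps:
$f{\left(B,R \right)} = -15 + R$ ($f{\left(B,R \right)} = R - 15 = -15 + R$)
$z{\left(D \right)} = 6 D$
$\frac{1}{z{\left(f{\left(-16,23 \right)} \right)} - 235874} = \frac{1}{6 \left(-15 + 23\right) - 235874} = \frac{1}{6 \cdot 8 - 235874} = \frac{1}{48 - 235874} = \frac{1}{-235826} = - \frac{1}{235826}$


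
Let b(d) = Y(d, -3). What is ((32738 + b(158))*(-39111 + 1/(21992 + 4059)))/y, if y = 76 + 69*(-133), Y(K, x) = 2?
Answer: 33358152808400/237090151 ≈ 1.4070e+5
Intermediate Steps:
b(d) = 2
y = -9101 (y = 76 - 9177 = -9101)
((32738 + b(158))*(-39111 + 1/(21992 + 4059)))/y = ((32738 + 2)*(-39111 + 1/(21992 + 4059)))/(-9101) = (32740*(-39111 + 1/26051))*(-1/9101) = (32740*(-1018880660/26051))*(-1/9101) = -33358152808400/26051*(-1/9101) = 33358152808400/237090151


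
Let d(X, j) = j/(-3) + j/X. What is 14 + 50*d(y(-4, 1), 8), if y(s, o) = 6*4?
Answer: -308/3 ≈ -102.67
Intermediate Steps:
y(s, o) = 24
d(X, j) = -j/3 + j/X (d(X, j) = j*(-⅓) + j/X = -j/3 + j/X)
14 + 50*d(y(-4, 1), 8) = 14 + 50*(-⅓*8 + 8/24) = 14 + 50*(-8/3 + 8*(1/24)) = 14 + 50*(-8/3 + ⅓) = 14 + 50*(-7/3) = 14 - 350/3 = -308/3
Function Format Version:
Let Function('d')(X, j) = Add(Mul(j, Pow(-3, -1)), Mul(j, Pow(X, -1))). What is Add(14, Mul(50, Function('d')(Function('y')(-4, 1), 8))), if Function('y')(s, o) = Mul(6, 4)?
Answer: Rational(-308, 3) ≈ -102.67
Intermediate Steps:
Function('y')(s, o) = 24
Function('d')(X, j) = Add(Mul(Rational(-1, 3), j), Mul(j, Pow(X, -1))) (Function('d')(X, j) = Add(Mul(j, Rational(-1, 3)), Mul(j, Pow(X, -1))) = Add(Mul(Rational(-1, 3), j), Mul(j, Pow(X, -1))))
Add(14, Mul(50, Function('d')(Function('y')(-4, 1), 8))) = Add(14, Mul(50, Add(Mul(Rational(-1, 3), 8), Mul(8, Pow(24, -1))))) = Add(14, Mul(50, Add(Rational(-8, 3), Mul(8, Rational(1, 24))))) = Add(14, Mul(50, Add(Rational(-8, 3), Rational(1, 3)))) = Add(14, Mul(50, Rational(-7, 3))) = Add(14, Rational(-350, 3)) = Rational(-308, 3)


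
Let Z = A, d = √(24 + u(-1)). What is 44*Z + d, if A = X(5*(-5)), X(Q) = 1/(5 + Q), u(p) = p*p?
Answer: 14/5 ≈ 2.8000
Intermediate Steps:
u(p) = p²
d = 5 (d = √(24 + (-1)²) = √(24 + 1) = √25 = 5)
A = -1/20 (A = 1/(5 + 5*(-5)) = 1/(5 - 25) = 1/(-20) = -1/20 ≈ -0.050000)
Z = -1/20 ≈ -0.050000
44*Z + d = 44*(-1/20) + 5 = -11/5 + 5 = 14/5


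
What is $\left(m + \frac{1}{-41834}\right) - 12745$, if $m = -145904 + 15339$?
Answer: $- \frac{5995230541}{41834} \approx -1.4331 \cdot 10^{5}$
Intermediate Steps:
$m = -130565$
$\left(m + \frac{1}{-41834}\right) - 12745 = \left(-130565 + \frac{1}{-41834}\right) - 12745 = \left(-130565 - \frac{1}{41834}\right) - 12745 = - \frac{5462056211}{41834} - 12745 = - \frac{5995230541}{41834}$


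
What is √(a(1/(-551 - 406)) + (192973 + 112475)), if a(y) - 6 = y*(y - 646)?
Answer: √279750358669/957 ≈ 552.68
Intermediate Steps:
a(y) = 6 + y*(-646 + y) (a(y) = 6 + y*(y - 646) = 6 + y*(-646 + y))
√(a(1/(-551 - 406)) + (192973 + 112475)) = √((6 + (1/(-551 - 406))² - 646/(-551 - 406)) + (192973 + 112475)) = √((6 + (1/(-957))² - 646/(-957)) + 305448) = √((6 + (-1/957)² - 646*(-1/957)) + 305448) = √((6 + 1/915849 + 646/957) + 305448) = √(6113317/915849 + 305448) = √(279750358669/915849) = √279750358669/957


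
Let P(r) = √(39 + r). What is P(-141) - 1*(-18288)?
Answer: 18288 + I*√102 ≈ 18288.0 + 10.1*I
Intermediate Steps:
P(-141) - 1*(-18288) = √(39 - 141) - 1*(-18288) = √(-102) + 18288 = I*√102 + 18288 = 18288 + I*√102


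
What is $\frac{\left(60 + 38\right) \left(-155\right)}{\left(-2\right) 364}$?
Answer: $\frac{1085}{52} \approx 20.865$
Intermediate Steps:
$\frac{\left(60 + 38\right) \left(-155\right)}{\left(-2\right) 364} = \frac{98 \left(-155\right)}{-728} = \left(-15190\right) \left(- \frac{1}{728}\right) = \frac{1085}{52}$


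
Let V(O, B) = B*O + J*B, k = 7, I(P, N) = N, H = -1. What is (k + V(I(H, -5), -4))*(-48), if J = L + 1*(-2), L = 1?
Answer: -1488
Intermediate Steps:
J = -1 (J = 1 + 1*(-2) = 1 - 2 = -1)
V(O, B) = -B + B*O (V(O, B) = B*O - B = -B + B*O)
(k + V(I(H, -5), -4))*(-48) = (7 - 4*(-1 - 5))*(-48) = (7 - 4*(-6))*(-48) = (7 + 24)*(-48) = 31*(-48) = -1488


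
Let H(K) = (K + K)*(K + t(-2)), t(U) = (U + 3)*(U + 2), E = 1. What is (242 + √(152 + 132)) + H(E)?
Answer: 244 + 2*√71 ≈ 260.85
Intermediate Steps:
t(U) = (2 + U)*(3 + U) (t(U) = (3 + U)*(2 + U) = (2 + U)*(3 + U))
H(K) = 2*K² (H(K) = (K + K)*(K + (6 + (-2)² + 5*(-2))) = (2*K)*(K + (6 + 4 - 10)) = (2*K)*(K + 0) = (2*K)*K = 2*K²)
(242 + √(152 + 132)) + H(E) = (242 + √(152 + 132)) + 2*1² = (242 + √284) + 2*1 = (242 + 2*√71) + 2 = 244 + 2*√71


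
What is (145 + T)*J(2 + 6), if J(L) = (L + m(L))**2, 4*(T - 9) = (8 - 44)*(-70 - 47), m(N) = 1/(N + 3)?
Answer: 9560647/121 ≈ 79014.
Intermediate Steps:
m(N) = 1/(3 + N)
T = 1062 (T = 9 + ((8 - 44)*(-70 - 47))/4 = 9 + (-36*(-117))/4 = 9 + (1/4)*4212 = 9 + 1053 = 1062)
J(L) = (L + 1/(3 + L))**2
(145 + T)*J(2 + 6) = (145 + 1062)*((2 + 6) + 1/(3 + (2 + 6)))**2 = 1207*(8 + 1/(3 + 8))**2 = 1207*(8 + 1/11)**2 = 1207*(89/11)**2 = 1207*(7921/121) = 9560647/121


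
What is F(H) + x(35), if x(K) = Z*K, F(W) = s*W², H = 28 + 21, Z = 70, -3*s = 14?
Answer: -26264/3 ≈ -8754.7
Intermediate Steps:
s = -14/3 (s = -⅓*14 = -14/3 ≈ -4.6667)
H = 49
F(W) = -14*W²/3
x(K) = 70*K
F(H) + x(35) = -14/3*49² + 70*35 = -14/3*2401 + 2450 = -33614/3 + 2450 = -26264/3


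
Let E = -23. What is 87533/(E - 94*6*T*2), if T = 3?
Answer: -87533/3407 ≈ -25.692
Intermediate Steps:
87533/(E - 94*6*T*2) = 87533/(-23 - 94*6*3*2) = 87533/(-23 - 1692*2) = 87533/(-23 - 94*36) = 87533/(-23 - 3384) = 87533/(-3407) = 87533*(-1/3407) = -87533/3407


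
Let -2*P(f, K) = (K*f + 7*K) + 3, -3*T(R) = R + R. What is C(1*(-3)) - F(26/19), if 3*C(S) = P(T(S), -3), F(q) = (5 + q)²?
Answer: -13197/361 ≈ -36.557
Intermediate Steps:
T(R) = -2*R/3 (T(R) = -(R + R)/3 = -2*R/3)
P(f, K) = -3/2 - 7*K/2 - K*f/2 (P(f, K) = -((K*f + 7*K) + 3)/2 = -((7*K + K*f) + 3)/2 = -(3 + 7*K + K*f)/2 = -3/2 - 7*K/2 - K*f/2)
C(S) = 3 - S/3 (C(S) = (-3/2 - 7/2*(-3) - ½*(-3)*(-2*S/3))/3 = (-3/2 + 21/2 - S)/3 = (9 - S)/3 = 3 - S/3)
C(1*(-3)) - F(26/19) = (3 - (-3)/3) - (5 + 26/19)² = (3 - ⅓*(-3)) - (5 + 26*(1/19))² = (3 + 1) - (5 + 26/19)² = 4 - (121/19)² = 4 - 1*14641/361 = 4 - 14641/361 = -13197/361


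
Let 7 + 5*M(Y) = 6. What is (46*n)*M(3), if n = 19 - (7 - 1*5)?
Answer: -782/5 ≈ -156.40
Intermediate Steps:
M(Y) = -⅕ (M(Y) = -7/5 + (⅕)*6 = -7/5 + 6/5 = -⅕)
n = 17 (n = 19 - (7 - 5) = 19 - 1*2 = 19 - 2 = 17)
(46*n)*M(3) = (46*17)*(-⅕) = 782*(-⅕) = -782/5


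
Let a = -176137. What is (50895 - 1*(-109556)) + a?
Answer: -15686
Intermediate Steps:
(50895 - 1*(-109556)) + a = (50895 - 1*(-109556)) - 176137 = (50895 + 109556) - 176137 = 160451 - 176137 = -15686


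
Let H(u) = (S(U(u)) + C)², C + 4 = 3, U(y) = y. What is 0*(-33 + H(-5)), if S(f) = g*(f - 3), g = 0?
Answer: 0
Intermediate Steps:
C = -1 (C = -4 + 3 = -1)
S(f) = 0 (S(f) = 0*(f - 3) = 0*(-3 + f) = 0)
H(u) = 1 (H(u) = (0 - 1)² = (-1)² = 1)
0*(-33 + H(-5)) = 0*(-33 + 1) = 0*(-32) = 0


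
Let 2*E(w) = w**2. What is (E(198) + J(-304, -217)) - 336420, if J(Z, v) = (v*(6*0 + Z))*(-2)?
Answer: -448754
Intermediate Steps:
J(Z, v) = -2*Z*v (J(Z, v) = (v*(0 + Z))*(-2) = (v*Z)*(-2) = (Z*v)*(-2) = -2*Z*v)
E(w) = w**2/2
(E(198) + J(-304, -217)) - 336420 = ((1/2)*198**2 - 2*(-304)*(-217)) - 336420 = ((1/2)*39204 - 131936) - 336420 = (19602 - 131936) - 336420 = -112334 - 336420 = -448754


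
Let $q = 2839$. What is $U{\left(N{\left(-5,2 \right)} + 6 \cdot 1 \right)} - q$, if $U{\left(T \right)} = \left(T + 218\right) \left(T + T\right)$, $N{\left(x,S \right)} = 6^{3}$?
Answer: $192521$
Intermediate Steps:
$N{\left(x,S \right)} = 216$
$U{\left(T \right)} = 2 T \left(218 + T\right)$ ($U{\left(T \right)} = \left(218 + T\right) 2 T = 2 T \left(218 + T\right)$)
$U{\left(N{\left(-5,2 \right)} + 6 \cdot 1 \right)} - q = 2 \left(216 + 6 \cdot 1\right) \left(218 + \left(216 + 6 \cdot 1\right)\right) - 2839 = 2 \left(216 + 6\right) \left(218 + \left(216 + 6\right)\right) - 2839 = 2 \cdot 222 \left(218 + 222\right) - 2839 = 2 \cdot 222 \cdot 440 - 2839 = 195360 - 2839 = 192521$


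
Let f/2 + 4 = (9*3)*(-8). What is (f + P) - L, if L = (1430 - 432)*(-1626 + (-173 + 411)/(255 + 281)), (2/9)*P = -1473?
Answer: 108220836/67 ≈ 1.6152e+6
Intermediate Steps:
P = -13257/2 (P = (9/2)*(-1473) = -13257/2 ≈ -6628.5)
f = -440 (f = -8 + 2*((9*3)*(-8)) = -8 + 2*(27*(-8)) = -8 + 2*(-216) = -8 - 432 = -440)
L = -217388851/134 (L = 998*(-1626 + 238/536) = 998*(-1626 + 238*(1/536)) = 998*(-1626 + 119/268) = 998*(-435649/268) = -217388851/134 ≈ -1.6223e+6)
(f + P) - L = (-440 - 13257/2) - 1*(-217388851/134) = -14137/2 + 217388851/134 = 108220836/67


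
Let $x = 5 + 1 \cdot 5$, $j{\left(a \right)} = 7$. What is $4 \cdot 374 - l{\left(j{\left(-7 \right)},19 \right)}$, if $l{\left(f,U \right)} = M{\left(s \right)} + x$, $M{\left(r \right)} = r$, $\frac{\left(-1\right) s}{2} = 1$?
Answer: $1488$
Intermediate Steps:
$x = 10$ ($x = 5 + 5 = 10$)
$s = -2$ ($s = \left(-2\right) 1 = -2$)
$l{\left(f,U \right)} = 8$ ($l{\left(f,U \right)} = -2 + 10 = 8$)
$4 \cdot 374 - l{\left(j{\left(-7 \right)},19 \right)} = 4 \cdot 374 - 8 = 1496 - 8 = 1488$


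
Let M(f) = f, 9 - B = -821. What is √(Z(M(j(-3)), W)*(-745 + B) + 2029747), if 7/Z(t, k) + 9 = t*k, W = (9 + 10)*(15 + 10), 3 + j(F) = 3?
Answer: 22*√37742/3 ≈ 1424.7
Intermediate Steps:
B = 830 (B = 9 - 1*(-821) = 9 + 821 = 830)
j(F) = 0 (j(F) = -3 + 3 = 0)
W = 475 (W = 19*25 = 475)
Z(t, k) = 7/(-9 + k*t) (Z(t, k) = 7/(-9 + t*k) = 7/(-9 + k*t))
√(Z(M(j(-3)), W)*(-745 + B) + 2029747) = √((7/(-9 + 475*0))*(-745 + 830) + 2029747) = √((7/(-9 + 0))*85 + 2029747) = √((7/(-9))*85 + 2029747) = √((7*(-⅑))*85 + 2029747) = √(-7/9*85 + 2029747) = √(-595/9 + 2029747) = √(18267128/9) = 22*√37742/3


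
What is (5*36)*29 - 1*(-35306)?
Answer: 40526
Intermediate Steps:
(5*36)*29 - 1*(-35306) = 180*29 + 35306 = 5220 + 35306 = 40526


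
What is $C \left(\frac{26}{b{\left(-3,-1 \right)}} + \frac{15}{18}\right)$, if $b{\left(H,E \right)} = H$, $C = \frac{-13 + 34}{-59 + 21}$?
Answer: $\frac{329}{76} \approx 4.3289$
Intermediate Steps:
$C = - \frac{21}{38}$ ($C = \frac{21}{-38} = 21 \left(- \frac{1}{38}\right) = - \frac{21}{38} \approx -0.55263$)
$C \left(\frac{26}{b{\left(-3,-1 \right)}} + \frac{15}{18}\right) = - \frac{21 \left(\frac{26}{-3} + \frac{15}{18}\right)}{38} = - \frac{21 \left(26 \left(- \frac{1}{3}\right) + 15 \cdot \frac{1}{18}\right)}{38} = - \frac{21 \left(- \frac{26}{3} + \frac{5}{6}\right)}{38} = \left(- \frac{21}{38}\right) \left(- \frac{47}{6}\right) = \frac{329}{76}$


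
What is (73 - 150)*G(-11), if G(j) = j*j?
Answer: -9317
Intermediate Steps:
G(j) = j²
(73 - 150)*G(-11) = (73 - 150)*(-11)² = -77*121 = -9317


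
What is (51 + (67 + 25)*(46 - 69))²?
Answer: 4264225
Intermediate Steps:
(51 + (67 + 25)*(46 - 69))² = (51 + 92*(-23))² = (51 - 2116)² = (-2065)² = 4264225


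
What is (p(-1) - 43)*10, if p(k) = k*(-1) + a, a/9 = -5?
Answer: -870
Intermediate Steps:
a = -45 (a = 9*(-5) = -45)
p(k) = -45 - k (p(k) = k*(-1) - 45 = -k - 45 = -45 - k)
(p(-1) - 43)*10 = ((-45 - 1*(-1)) - 43)*10 = ((-45 + 1) - 43)*10 = (-44 - 43)*10 = -87*10 = -870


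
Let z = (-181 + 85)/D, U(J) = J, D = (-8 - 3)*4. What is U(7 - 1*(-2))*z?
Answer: 216/11 ≈ 19.636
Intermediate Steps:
D = -44 (D = -11*4 = -44)
z = 24/11 (z = (-181 + 85)/(-44) = -96*(-1/44) = 24/11 ≈ 2.1818)
U(7 - 1*(-2))*z = (7 - 1*(-2))*(24/11) = (7 + 2)*(24/11) = 9*(24/11) = 216/11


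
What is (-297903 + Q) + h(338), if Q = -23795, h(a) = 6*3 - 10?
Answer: -321690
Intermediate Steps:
h(a) = 8 (h(a) = 18 - 10 = 8)
(-297903 + Q) + h(338) = (-297903 - 23795) + 8 = -321698 + 8 = -321690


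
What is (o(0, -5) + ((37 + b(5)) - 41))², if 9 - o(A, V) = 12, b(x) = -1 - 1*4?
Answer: 144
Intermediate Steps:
b(x) = -5 (b(x) = -1 - 4 = -5)
o(A, V) = -3 (o(A, V) = 9 - 1*12 = 9 - 12 = -3)
(o(0, -5) + ((37 + b(5)) - 41))² = (-3 + ((37 - 5) - 41))² = (-3 + (32 - 41))² = (-3 - 9)² = (-12)² = 144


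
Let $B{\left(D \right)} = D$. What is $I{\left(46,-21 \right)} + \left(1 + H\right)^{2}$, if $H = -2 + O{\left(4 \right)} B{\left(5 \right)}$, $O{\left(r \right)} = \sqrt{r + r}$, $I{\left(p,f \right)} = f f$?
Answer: $642 - 20 \sqrt{2} \approx 613.72$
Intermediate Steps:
$I{\left(p,f \right)} = f^{2}$
$O{\left(r \right)} = \sqrt{2} \sqrt{r}$ ($O{\left(r \right)} = \sqrt{2 r} = \sqrt{2} \sqrt{r}$)
$H = -2 + 10 \sqrt{2}$ ($H = -2 + \sqrt{2} \sqrt{4} \cdot 5 = -2 + \sqrt{2} \cdot 2 \cdot 5 = -2 + 2 \sqrt{2} \cdot 5 = -2 + 10 \sqrt{2} \approx 12.142$)
$I{\left(46,-21 \right)} + \left(1 + H\right)^{2} = \left(-21\right)^{2} + \left(1 - \left(2 - 10 \sqrt{2}\right)\right)^{2} = 441 + \left(-1 + 10 \sqrt{2}\right)^{2}$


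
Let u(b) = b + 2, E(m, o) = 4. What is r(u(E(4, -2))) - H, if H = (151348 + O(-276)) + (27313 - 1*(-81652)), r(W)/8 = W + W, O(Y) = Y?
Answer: -259941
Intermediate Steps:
u(b) = 2 + b
r(W) = 16*W (r(W) = 8*(W + W) = 8*(2*W) = 16*W)
H = 260037 (H = (151348 - 276) + (27313 - 1*(-81652)) = 151072 + (27313 + 81652) = 151072 + 108965 = 260037)
r(u(E(4, -2))) - H = 16*(2 + 4) - 1*260037 = 16*6 - 260037 = 96 - 260037 = -259941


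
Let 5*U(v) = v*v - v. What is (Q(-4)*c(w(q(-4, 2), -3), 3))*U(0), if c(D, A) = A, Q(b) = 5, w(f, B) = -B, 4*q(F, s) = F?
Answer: 0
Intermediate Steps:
q(F, s) = F/4
U(v) = -v/5 + v**2/5 (U(v) = (v*v - v)/5 = (v**2 - v)/5 = -v/5 + v**2/5)
(Q(-4)*c(w(q(-4, 2), -3), 3))*U(0) = (5*3)*((1/5)*0*(-1 + 0)) = 15*((1/5)*0*(-1)) = 15*0 = 0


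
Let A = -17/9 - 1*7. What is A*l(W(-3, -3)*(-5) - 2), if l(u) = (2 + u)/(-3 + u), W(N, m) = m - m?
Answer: 0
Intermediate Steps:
W(N, m) = 0
l(u) = (2 + u)/(-3 + u)
A = -80/9 (A = -17*1/9 - 7 = -17/9 - 7 = -80/9 ≈ -8.8889)
A*l(W(-3, -3)*(-5) - 2) = -80*(2 + (0*(-5) - 2))/(9*(-3 + (0*(-5) - 2))) = -80*(2 + (0 - 2))/(9*(-3 + (0 - 2))) = -80*(2 - 2)/(9*(-3 - 2)) = -80*0/(9*(-5)) = -(-16)*0/9 = -80/9*0 = 0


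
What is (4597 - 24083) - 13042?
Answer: -32528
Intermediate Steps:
(4597 - 24083) - 13042 = -19486 - 13042 = -32528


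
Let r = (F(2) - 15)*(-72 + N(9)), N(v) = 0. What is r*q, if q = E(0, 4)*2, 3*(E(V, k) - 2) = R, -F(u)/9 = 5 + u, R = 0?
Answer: 22464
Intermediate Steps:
F(u) = -45 - 9*u (F(u) = -9*(5 + u) = -45 - 9*u)
E(V, k) = 2 (E(V, k) = 2 + (1/3)*0 = 2 + 0 = 2)
q = 4 (q = 2*2 = 4)
r = 5616 (r = ((-45 - 9*2) - 15)*(-72 + 0) = ((-45 - 18) - 15)*(-72) = (-63 - 15)*(-72) = -78*(-72) = 5616)
r*q = 5616*4 = 22464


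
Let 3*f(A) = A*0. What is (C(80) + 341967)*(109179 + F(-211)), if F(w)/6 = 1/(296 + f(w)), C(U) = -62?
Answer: 5524670232975/148 ≈ 3.7329e+10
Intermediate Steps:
f(A) = 0 (f(A) = (A*0)/3 = (⅓)*0 = 0)
F(w) = 3/148 (F(w) = 6/(296 + 0) = 6/296 = 6*(1/296) = 3/148)
(C(80) + 341967)*(109179 + F(-211)) = (-62 + 341967)*(109179 + 3/148) = 341905*(16158495/148) = 5524670232975/148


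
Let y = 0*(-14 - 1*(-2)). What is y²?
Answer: 0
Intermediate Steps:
y = 0 (y = 0*(-14 + 2) = 0*(-12) = 0)
y² = 0² = 0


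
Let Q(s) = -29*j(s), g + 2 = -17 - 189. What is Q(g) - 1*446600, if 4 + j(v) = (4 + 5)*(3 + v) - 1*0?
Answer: -392979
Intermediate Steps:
j(v) = 23 + 9*v (j(v) = -4 + ((4 + 5)*(3 + v) - 1*0) = -4 + (9*(3 + v) + 0) = -4 + ((27 + 9*v) + 0) = -4 + (27 + 9*v) = 23 + 9*v)
g = -208 (g = -2 + (-17 - 189) = -2 - 206 = -208)
Q(s) = -667 - 261*s (Q(s) = -29*(23 + 9*s) = -667 - 261*s)
Q(g) - 1*446600 = (-667 - 261*(-208)) - 1*446600 = (-667 + 54288) - 446600 = 53621 - 446600 = -392979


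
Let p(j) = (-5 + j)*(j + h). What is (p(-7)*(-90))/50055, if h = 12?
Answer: 360/3337 ≈ 0.10788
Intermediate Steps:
p(j) = (-5 + j)*(12 + j) (p(j) = (-5 + j)*(j + 12) = (-5 + j)*(12 + j))
(p(-7)*(-90))/50055 = ((-60 + (-7)² + 7*(-7))*(-90))/50055 = ((-60 + 49 - 49)*(-90))*(1/50055) = -60*(-90)*(1/50055) = 5400*(1/50055) = 360/3337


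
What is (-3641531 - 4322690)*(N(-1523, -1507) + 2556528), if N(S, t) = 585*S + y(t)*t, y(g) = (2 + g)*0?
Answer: -13264991463633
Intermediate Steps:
y(g) = 0
N(S, t) = 585*S (N(S, t) = 585*S + 0*t = 585*S + 0 = 585*S)
(-3641531 - 4322690)*(N(-1523, -1507) + 2556528) = (-3641531 - 4322690)*(585*(-1523) + 2556528) = -7964221*(-890955 + 2556528) = -7964221*1665573 = -13264991463633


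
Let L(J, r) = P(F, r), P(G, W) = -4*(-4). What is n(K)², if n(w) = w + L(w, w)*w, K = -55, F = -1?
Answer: 874225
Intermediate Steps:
P(G, W) = 16
L(J, r) = 16
n(w) = 17*w (n(w) = w + 16*w = 17*w)
n(K)² = (17*(-55))² = (-935)² = 874225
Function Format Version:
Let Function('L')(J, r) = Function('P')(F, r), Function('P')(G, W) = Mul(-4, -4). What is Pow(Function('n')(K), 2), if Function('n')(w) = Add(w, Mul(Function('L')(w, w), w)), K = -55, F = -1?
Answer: 874225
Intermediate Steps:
Function('P')(G, W) = 16
Function('L')(J, r) = 16
Function('n')(w) = Mul(17, w) (Function('n')(w) = Add(w, Mul(16, w)) = Mul(17, w))
Pow(Function('n')(K), 2) = Pow(Mul(17, -55), 2) = Pow(-935, 2) = 874225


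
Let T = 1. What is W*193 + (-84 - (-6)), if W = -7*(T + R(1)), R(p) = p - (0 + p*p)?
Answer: -1429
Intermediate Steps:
R(p) = p - p**2 (R(p) = p - (0 + p**2) = p - p**2)
W = -7 (W = -7*(1 + 1*(1 - 1*1)) = -7*(1 + 1*(1 - 1)) = -7*(1 + 1*0) = -7*(1 + 0) = -7*1 = -7)
W*193 + (-84 - (-6)) = -7*193 + (-84 - (-6)) = -1351 + (-84 - 1*(-6)) = -1351 + (-84 + 6) = -1351 - 78 = -1429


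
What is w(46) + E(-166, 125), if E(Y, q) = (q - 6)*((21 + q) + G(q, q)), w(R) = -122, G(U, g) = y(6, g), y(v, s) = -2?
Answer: 17014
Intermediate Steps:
G(U, g) = -2
E(Y, q) = (-6 + q)*(19 + q) (E(Y, q) = (q - 6)*((21 + q) - 2) = (-6 + q)*(19 + q))
w(46) + E(-166, 125) = -122 + (-114 + 125² + 13*125) = -122 + (-114 + 15625 + 1625) = -122 + 17136 = 17014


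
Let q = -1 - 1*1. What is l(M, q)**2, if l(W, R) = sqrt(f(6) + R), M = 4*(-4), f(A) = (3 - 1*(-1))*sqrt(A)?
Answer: -2 + 4*sqrt(6) ≈ 7.7980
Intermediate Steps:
f(A) = 4*sqrt(A) (f(A) = (3 + 1)*sqrt(A) = 4*sqrt(A))
q = -2 (q = -1 - 1 = -2)
M = -16
l(W, R) = sqrt(R + 4*sqrt(6)) (l(W, R) = sqrt(4*sqrt(6) + R) = sqrt(R + 4*sqrt(6)))
l(M, q)**2 = (sqrt(-2 + 4*sqrt(6)))**2 = -2 + 4*sqrt(6)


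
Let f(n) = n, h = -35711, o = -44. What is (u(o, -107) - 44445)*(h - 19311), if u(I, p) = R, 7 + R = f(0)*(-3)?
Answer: 2445837944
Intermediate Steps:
R = -7 (R = -7 + 0*(-3) = -7 + 0 = -7)
u(I, p) = -7
(u(o, -107) - 44445)*(h - 19311) = (-7 - 44445)*(-35711 - 19311) = -44452*(-55022) = 2445837944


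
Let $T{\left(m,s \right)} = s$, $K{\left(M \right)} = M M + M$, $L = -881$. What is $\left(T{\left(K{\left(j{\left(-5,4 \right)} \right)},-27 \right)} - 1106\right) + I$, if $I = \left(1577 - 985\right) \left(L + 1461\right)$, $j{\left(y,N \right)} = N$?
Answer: $342227$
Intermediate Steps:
$K{\left(M \right)} = M + M^{2}$ ($K{\left(M \right)} = M^{2} + M = M + M^{2}$)
$I = 343360$ ($I = \left(1577 - 985\right) \left(-881 + 1461\right) = 592 \cdot 580 = 343360$)
$\left(T{\left(K{\left(j{\left(-5,4 \right)} \right)},-27 \right)} - 1106\right) + I = \left(-27 - 1106\right) + 343360 = -1133 + 343360 = 342227$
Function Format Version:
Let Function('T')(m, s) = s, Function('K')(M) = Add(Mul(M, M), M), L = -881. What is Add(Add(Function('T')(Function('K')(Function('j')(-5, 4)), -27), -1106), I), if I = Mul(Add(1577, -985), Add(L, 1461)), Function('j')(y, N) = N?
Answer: 342227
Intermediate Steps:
Function('K')(M) = Add(M, Pow(M, 2)) (Function('K')(M) = Add(Pow(M, 2), M) = Add(M, Pow(M, 2)))
I = 343360 (I = Mul(Add(1577, -985), Add(-881, 1461)) = Mul(592, 580) = 343360)
Add(Add(Function('T')(Function('K')(Function('j')(-5, 4)), -27), -1106), I) = Add(Add(-27, -1106), 343360) = Add(-1133, 343360) = 342227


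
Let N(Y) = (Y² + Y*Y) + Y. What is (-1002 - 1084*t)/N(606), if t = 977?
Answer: -530035/367539 ≈ -1.4421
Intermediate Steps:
N(Y) = Y + 2*Y² (N(Y) = (Y² + Y²) + Y = 2*Y² + Y = Y + 2*Y²)
(-1002 - 1084*t)/N(606) = (-1002 - 1084*977)/((606*(1 + 2*606))) = (-1002 - 1059068)/((606*(1 + 1212))) = -1060070/(606*1213) = -1060070/735078 = -1060070*1/735078 = -530035/367539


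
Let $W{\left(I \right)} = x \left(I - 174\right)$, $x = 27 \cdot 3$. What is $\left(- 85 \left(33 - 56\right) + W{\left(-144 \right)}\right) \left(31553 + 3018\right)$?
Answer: $-822893513$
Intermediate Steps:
$x = 81$
$W{\left(I \right)} = -14094 + 81 I$ ($W{\left(I \right)} = 81 \left(I - 174\right) = 81 \left(-174 + I\right) = -14094 + 81 I$)
$\left(- 85 \left(33 - 56\right) + W{\left(-144 \right)}\right) \left(31553 + 3018\right) = \left(- 85 \left(33 - 56\right) + \left(-14094 + 81 \left(-144\right)\right)\right) \left(31553 + 3018\right) = \left(\left(-85\right) \left(-23\right) - 25758\right) 34571 = \left(1955 - 25758\right) 34571 = \left(-23803\right) 34571 = -822893513$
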